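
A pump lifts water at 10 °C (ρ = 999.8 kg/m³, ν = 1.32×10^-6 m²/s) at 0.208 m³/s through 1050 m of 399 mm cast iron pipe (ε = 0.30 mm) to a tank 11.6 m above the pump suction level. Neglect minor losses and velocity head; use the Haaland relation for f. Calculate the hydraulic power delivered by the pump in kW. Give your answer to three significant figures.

V = 4Q/(πD²) = 1.664 m/s; Re = 5.03×10^5; ε/D = 7.52×10^-4; f = 0.01901
h_f = f(L/D)V²/2g = 7.056 m
Total head H = z + h_f = 11.6 + 7.056 = 18.66 m
P_hyd = ρgQH = 999.8·9.81·0.208·18.66 = 38.06 kW

P_hyd ≈ 38.1 kW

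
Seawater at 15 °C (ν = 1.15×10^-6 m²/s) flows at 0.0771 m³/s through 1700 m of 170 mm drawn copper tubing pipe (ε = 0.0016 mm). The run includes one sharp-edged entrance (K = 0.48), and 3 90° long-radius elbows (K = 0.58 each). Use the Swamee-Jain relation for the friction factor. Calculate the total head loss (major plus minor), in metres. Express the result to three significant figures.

V = 4Q/(πD²) = 3.397 m/s; V²/2g = 0.5881 m
Re = 5.02×10^5, ε/D = 9.41×10^-6 → f = 0.01323 (Swamee-Jain)
Major: h_f = f(L/D)·V²/2g = 0.01323·10000·0.5881 = 77.82 m
Minor: ΣK = 2.22; h_m = ΣK·V²/2g = 1.306 m
Total H_L = 77.82 + 1.306 = 79.12 m

H_L ≈ 79.1 m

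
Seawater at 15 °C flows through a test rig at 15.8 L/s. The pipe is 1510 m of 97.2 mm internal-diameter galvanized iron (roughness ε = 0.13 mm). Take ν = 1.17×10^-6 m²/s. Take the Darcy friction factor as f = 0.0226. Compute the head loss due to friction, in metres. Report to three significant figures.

V = 4Q/(πD²) = 4·0.0158/(π·0.0972²) = 2.129 m/s
h_f = f(L/D)V²/(2g) = 0.02260·(1510/0.0972)·2.129²/(2·9.81) = 81.13 m

h_f ≈ 81.1 m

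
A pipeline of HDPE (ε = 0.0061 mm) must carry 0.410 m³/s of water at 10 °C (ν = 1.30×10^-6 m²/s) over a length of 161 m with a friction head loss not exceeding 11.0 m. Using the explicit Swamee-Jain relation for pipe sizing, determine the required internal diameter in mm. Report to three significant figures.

D ≈ 300 mm

Swamee-Jain (Type III): D = 0.66·[ε^1.25·(LQ²/(gh_f))^4.75 + ν·Q^9.4·(L/(gh_f))^5.2]^0.04
LQ²/(gh_f) = 0.2508; L/(gh_f) = 1.492
Term 1 = ε^1.25·(…)^4.75 = 4.25×10^-10; Term 2 = ν·Q^9.4·(…)^5.2 = 2.39×10^-9
D = 0.66·(4.25×10^-10 + 2.39×10^-9)^0.04 = 0.3003 m = 300 mm
Check: V = 5.79 m/s, Re = 1.34×10^6, f = 0.01163, h_f = 10.7 m ≈ 11.0 m ✓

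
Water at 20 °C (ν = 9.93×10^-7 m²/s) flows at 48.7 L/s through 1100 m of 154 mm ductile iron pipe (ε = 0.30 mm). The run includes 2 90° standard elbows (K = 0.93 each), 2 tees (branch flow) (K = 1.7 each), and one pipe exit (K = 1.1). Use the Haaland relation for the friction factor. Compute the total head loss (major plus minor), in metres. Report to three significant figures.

H_L ≈ 61.2 m

V = 4Q/(πD²) = 2.615 m/s; V²/2g = 0.3484 m
Re = 4.05×10^5, ε/D = 0.00195 → f = 0.02371 (Haaland)
Major: h_f = f(L/D)·V²/2g = 0.02371·7143·0.3484 = 59.00 m
Minor: ΣK = 6.36; h_m = ΣK·V²/2g = 2.216 m
Total H_L = 59.00 + 2.216 = 61.22 m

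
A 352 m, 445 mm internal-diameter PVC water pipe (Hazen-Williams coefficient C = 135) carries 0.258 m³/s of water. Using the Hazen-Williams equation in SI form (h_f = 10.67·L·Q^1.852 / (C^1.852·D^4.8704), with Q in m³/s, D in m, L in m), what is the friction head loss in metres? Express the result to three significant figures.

h_f ≈ 1.79 m

h_f = 10.67·352·0.258^1.852 / (135^1.852·0.445^4.8704) = 1.788 m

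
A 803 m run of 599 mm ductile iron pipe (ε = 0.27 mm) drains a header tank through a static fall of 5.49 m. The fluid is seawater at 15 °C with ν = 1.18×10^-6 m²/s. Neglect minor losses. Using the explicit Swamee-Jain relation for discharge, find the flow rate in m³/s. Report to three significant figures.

Swamee-Jain (Type II): Q = -0.965·√(gD⁵h_f/L)·ln[ε/(3.7D) + √(3.17ν²L/(gD³h_f))]
√(gD⁵h_f/L) = √(9.81·0.599⁵·5.49/803) = 0.07192
ε/(3.7D) = 1.22×10^-4; √(3.17ν²L/(gD³h_f)) = 1.75×10^-5
Q = -0.965·0.07192·ln(1.393×10^-4) = 0.6162 m³/s
Check: V = 2.19 m/s, Re = 1.11×10^6, f = 0.01690, h_f = 5.52 m ≈ 5.49 m ✓

Q ≈ 0.616 m³/s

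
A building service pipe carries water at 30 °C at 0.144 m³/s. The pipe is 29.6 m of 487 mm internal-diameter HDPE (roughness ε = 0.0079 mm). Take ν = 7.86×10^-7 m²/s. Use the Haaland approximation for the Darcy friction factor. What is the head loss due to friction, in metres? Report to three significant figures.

h_f ≈ 0.0247 m

V = 4Q/(πD²) = 4·0.144/(π·0.487²) = 0.7731 m/s
Re = VD/ν = 0.7731·0.487/7.86×10^-7 = 4.79×10^5 → turbulent
ε/D = 0.0079/487 = 1.62×10^-5
Haaland: f = 0.01335
h_f = f(L/D)V²/(2g) = 0.01335·(29.6/0.487)·0.7731²/(2·9.81) = 0.02471 m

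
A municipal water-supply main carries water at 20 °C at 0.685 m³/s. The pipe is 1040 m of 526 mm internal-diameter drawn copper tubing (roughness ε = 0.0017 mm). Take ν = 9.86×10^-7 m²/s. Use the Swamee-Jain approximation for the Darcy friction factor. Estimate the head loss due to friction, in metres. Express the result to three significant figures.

V = 4Q/(πD²) = 4·0.685/(π·0.526²) = 3.152 m/s
Re = VD/ν = 3.152·0.526/9.86×10^-7 = 1.68×10^6 → turbulent
ε/D = 0.0017/526 = 3.23×10^-6
Swamee-Jain: f = 0.01077
h_f = f(L/D)V²/(2g) = 0.01077·(1040/0.526)·3.152²/(2·9.81) = 10.78 m

h_f ≈ 10.8 m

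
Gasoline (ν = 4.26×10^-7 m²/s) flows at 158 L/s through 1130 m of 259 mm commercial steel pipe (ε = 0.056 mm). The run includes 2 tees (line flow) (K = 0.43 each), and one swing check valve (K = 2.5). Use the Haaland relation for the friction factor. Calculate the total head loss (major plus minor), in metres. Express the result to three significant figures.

H_L ≈ 30.4 m

V = 4Q/(πD²) = 2.999 m/s; V²/2g = 0.4584 m
Re = 1.82×10^6, ε/D = 2.16×10^-4 → f = 0.01444 (Haaland)
Major: h_f = f(L/D)·V²/2g = 0.01444·4363·0.4584 = 28.87 m
Minor: ΣK = 3.36; h_m = ΣK·V²/2g = 1.540 m
Total H_L = 28.87 + 1.540 = 30.41 m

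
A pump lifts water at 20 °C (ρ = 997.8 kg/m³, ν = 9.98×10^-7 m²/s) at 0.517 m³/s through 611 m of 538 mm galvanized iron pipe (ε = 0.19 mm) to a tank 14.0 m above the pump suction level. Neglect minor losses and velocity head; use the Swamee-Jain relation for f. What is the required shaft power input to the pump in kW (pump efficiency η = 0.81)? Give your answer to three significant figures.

V = 4Q/(πD²) = 2.274 m/s; Re = 1.23×10^6; ε/D = 3.53×10^-4; f = 0.01609
h_f = f(L/D)V²/2g = 4.818 m
Total head H = z + h_f = 14.0 + 4.818 = 18.82 m
P_hyd = ρgQH = 997.8·9.81·0.517·18.82 = 95.23 kW
P_shaft = P_hyd/η = 95.23/0.81 = 117.6 kW

P_shaft ≈ 118 kW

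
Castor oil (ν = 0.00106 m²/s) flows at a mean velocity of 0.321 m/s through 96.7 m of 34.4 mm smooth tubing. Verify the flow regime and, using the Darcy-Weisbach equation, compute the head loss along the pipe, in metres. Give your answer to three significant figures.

Re = VD/ν = 0.321·0.03440/0.00106 = 10.4 → laminar (Re < 2300)
f = 64/Re = 6.144
h_f = f(L/D)V²/(2g) = 6.144·(96.7/0.03440)·0.321²/(2·9.81) = 90.70 m

h_f ≈ 90.7 m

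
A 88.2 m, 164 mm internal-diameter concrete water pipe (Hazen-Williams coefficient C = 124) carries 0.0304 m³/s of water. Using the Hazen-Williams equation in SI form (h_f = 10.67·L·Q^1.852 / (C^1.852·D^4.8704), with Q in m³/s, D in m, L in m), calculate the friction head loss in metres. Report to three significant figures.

h_f ≈ 1.29 m

h_f = 10.67·88.2·0.0304^1.852 / (124^1.852·0.164^4.8704) = 1.291 m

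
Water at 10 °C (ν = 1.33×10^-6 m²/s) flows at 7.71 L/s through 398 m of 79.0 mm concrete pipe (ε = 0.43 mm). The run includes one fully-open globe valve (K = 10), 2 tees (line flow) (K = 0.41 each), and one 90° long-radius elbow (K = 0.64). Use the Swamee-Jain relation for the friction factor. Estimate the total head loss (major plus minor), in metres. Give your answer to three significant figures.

H_L ≈ 22.0 m

V = 4Q/(πD²) = 1.573 m/s; V²/2g = 0.1261 m
Re = 9.34×10^4, ε/D = 0.00544 → f = 0.03238 (Swamee-Jain)
Major: h_f = f(L/D)·V²/2g = 0.03238·5038·0.1261 = 20.57 m
Minor: ΣK = 11.5; h_m = ΣK·V²/2g = 1.445 m
Total H_L = 20.57 + 1.445 = 22.01 m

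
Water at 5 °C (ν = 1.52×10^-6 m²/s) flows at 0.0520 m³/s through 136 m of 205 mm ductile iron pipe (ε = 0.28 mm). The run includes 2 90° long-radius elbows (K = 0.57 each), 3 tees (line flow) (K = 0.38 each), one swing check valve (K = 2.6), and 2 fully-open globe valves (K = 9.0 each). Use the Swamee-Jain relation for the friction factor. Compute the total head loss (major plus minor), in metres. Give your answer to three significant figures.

H_L ≈ 4.78 m

V = 4Q/(πD²) = 1.575 m/s; V²/2g = 0.1265 m
Re = 2.12×10^5, ε/D = 0.00137 → f = 0.02246 (Swamee-Jain)
Major: h_f = f(L/D)·V²/2g = 0.02246·663.4·0.1265 = 1.885 m
Minor: ΣK = 22.9; h_m = ΣK·V²/2g = 2.894 m
Total H_L = 1.885 + 2.894 = 4.780 m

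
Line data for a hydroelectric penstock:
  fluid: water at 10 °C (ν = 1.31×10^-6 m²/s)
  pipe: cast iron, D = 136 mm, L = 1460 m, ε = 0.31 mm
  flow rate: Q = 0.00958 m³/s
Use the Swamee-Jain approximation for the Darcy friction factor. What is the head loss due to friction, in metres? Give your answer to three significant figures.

V = 4Q/(πD²) = 4·0.00958/(π·0.136²) = 0.6595 m/s
Re = VD/ν = 0.6595·0.136/1.31×10^-6 = 6.85×10^4 → turbulent
ε/D = 0.31/136 = 0.00228
Swamee-Jain: f = 0.02670
h_f = f(L/D)V²/(2g) = 0.02670·(1460/0.136)·0.6595²/(2·9.81) = 6.354 m

h_f ≈ 6.35 m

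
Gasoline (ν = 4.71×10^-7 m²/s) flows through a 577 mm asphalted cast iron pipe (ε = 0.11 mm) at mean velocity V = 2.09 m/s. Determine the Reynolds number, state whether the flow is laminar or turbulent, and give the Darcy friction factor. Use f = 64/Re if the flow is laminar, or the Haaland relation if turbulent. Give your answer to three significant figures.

Re = VD/ν = 2.090·0.577/4.71×10^-7 = 2.56×10^6
Re > 4000 → turbulent; ε/D = 1.91×10^-4
Haaland: f = 0.01399

Re ≈ 2.56×10^6; turbulent; f ≈ 0.0140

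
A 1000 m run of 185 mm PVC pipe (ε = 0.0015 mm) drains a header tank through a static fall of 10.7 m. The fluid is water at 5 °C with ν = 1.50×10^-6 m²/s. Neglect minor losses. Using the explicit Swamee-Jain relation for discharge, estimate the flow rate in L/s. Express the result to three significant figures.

Swamee-Jain (Type II): Q = -0.965·√(gD⁵h_f/L)·ln[ε/(3.7D) + √(3.17ν²L/(gD³h_f))]
√(gD⁵h_f/L) = √(9.81·0.185⁵·10.7/1000) = 0.004769
ε/(3.7D) = 2.19×10^-6; √(3.17ν²L/(gD³h_f)) = 1.04×10^-4
Q = -0.965·0.004769·ln(1.058×10^-4) = 0.04213 m³/s
Check: V = 1.57 m/s, Re = 1.93×10^5, f = 0.01571, h_f = 10.6 m ≈ 10.7 m ✓

Q ≈ 42.1 L/s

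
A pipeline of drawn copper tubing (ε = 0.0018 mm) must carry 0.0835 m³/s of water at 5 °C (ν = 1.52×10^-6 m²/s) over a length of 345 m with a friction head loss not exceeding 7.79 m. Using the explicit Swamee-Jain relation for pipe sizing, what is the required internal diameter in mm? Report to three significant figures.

D ≈ 208 mm

Swamee-Jain (Type III): D = 0.66·[ε^1.25·(LQ²/(gh_f))^4.75 + ν·Q^9.4·(L/(gh_f))^5.2]^0.04
LQ²/(gh_f) = 0.03148; L/(gh_f) = 4.515
Term 1 = ε^1.25·(…)^4.75 = 4.84×10^-15; Term 2 = ν·Q^9.4·(…)^5.2 = 2.82×10^-13
D = 0.66·(4.84×10^-15 + 2.82×10^-13)^0.04 = 0.2079 m = 208 mm
Check: V = 2.46 m/s, Re = 3.36×10^5, f = 0.01418, h_f = 7.26 m ≈ 7.79 m ✓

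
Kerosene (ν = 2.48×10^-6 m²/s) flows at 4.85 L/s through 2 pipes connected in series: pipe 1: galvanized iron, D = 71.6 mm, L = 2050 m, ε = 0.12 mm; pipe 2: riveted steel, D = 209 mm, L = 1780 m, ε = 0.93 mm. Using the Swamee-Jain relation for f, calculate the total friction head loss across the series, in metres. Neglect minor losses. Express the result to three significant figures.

H ≈ 57.8 m

Pipe 1: V = 1.205 m/s, Re = 3.48×10^4, ε/D = 0.00168, f = 0.02714, h_1 = f(L/D)V²/2g = 57.47 m
Pipe 2: V = 0.1414 m/s, Re = 1.19×10^4, ε/D = 0.00445, f = 0.03660, h_2 = f(L/D)V²/2g = 0.3175 m
Series → Q common, losses add: H = Σh = 57.78 m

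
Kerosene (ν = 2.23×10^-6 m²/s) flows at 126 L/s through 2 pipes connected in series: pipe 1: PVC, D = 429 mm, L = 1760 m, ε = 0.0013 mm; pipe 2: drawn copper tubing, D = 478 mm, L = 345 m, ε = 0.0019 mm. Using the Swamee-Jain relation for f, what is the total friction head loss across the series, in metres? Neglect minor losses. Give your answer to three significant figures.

H ≈ 2.86 m

Pipe 1: V = 0.8717 m/s, Re = 1.68×10^5, ε/D = 3.03×10^-6, f = 0.01610, h_1 = f(L/D)V²/2g = 2.559 m
Pipe 2: V = 0.7021 m/s, Re = 1.51×10^5, ε/D = 3.97×10^-6, f = 0.01646, h_2 = f(L/D)V²/2g = 0.2985 m
Series → Q common, losses add: H = Σh = 2.857 m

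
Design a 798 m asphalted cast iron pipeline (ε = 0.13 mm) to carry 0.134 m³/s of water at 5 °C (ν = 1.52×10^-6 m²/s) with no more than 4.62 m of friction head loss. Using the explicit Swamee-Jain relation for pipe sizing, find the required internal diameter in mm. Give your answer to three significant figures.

D ≈ 344 mm

Swamee-Jain (Type III): D = 0.66·[ε^1.25·(LQ²/(gh_f))^4.75 + ν·Q^9.4·(L/(gh_f))^5.2]^0.04
LQ²/(gh_f) = 0.3162; L/(gh_f) = 17.61
Term 1 = ε^1.25·(…)^4.75 = 5.85×10^-8; Term 2 = ν·Q^9.4·(…)^5.2 = 2.85×10^-8
D = 0.66·(5.85×10^-8 + 2.85×10^-8)^0.04 = 0.3444 m = 344 mm
Check: V = 1.44 m/s, Re = 3.26×10^5, f = 0.01747, h_f = 4.27 m ≈ 4.62 m ✓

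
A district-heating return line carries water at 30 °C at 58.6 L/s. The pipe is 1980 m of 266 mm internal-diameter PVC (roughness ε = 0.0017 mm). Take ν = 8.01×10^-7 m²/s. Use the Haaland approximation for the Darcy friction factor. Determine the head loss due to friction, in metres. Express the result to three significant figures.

V = 4Q/(πD²) = 4·0.0586/(π·0.266²) = 1.054 m/s
Re = VD/ν = 1.054·0.266/8.01×10^-7 = 3.50×10^5 → turbulent
ε/D = 0.0017/266 = 6.39×10^-6
Haaland: f = 0.01399
h_f = f(L/D)V²/(2g) = 0.01399·(1980/0.266)·1.054²/(2·9.81) = 5.903 m

h_f ≈ 5.90 m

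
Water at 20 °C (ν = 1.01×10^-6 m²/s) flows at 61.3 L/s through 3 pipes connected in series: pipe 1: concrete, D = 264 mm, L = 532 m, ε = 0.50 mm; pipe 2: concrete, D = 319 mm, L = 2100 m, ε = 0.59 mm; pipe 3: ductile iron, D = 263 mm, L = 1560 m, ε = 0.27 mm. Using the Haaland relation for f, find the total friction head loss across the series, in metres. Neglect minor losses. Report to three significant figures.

Pipe 1: V = 1.120 m/s, Re = 2.93×10^5, ε/D = 0.00189, f = 0.02370, h_1 = f(L/D)V²/2g = 3.052 m
Pipe 2: V = 0.7670 m/s, Re = 2.42×10^5, ε/D = 0.00185, f = 0.02368, h_2 = f(L/D)V²/2g = 4.673 m
Pipe 3: V = 1.128 m/s, Re = 2.94×10^5, ε/D = 0.00103, f = 0.02065, h_3 = f(L/D)V²/2g = 7.950 m
Series → Q common, losses add: H = Σh = 15.67 m

H ≈ 15.7 m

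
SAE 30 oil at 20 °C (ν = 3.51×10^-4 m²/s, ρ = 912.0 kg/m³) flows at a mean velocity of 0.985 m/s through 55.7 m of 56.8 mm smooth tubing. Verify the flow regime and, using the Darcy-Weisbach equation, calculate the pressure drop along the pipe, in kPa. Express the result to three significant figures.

Δp ≈ 174 kPa

Re = VD/ν = 0.985·0.05680/3.51×10^-4 = 159 → laminar (Re < 2300)
f = 64/Re = 0.4015
h_f = f(L/D)V²/(2g) = 0.4015·(55.7/0.05680)·0.985²/(2·9.81) = 19.47 m
Δp = ρg·h_f = 912.0·9.81·19.47 = 174.2 kPa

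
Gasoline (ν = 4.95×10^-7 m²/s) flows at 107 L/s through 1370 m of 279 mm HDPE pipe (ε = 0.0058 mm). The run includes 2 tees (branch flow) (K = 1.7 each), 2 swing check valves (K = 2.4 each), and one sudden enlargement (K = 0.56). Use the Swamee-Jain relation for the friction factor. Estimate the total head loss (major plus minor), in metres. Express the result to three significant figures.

H_L ≈ 10.7 m

V = 4Q/(πD²) = 1.750 m/s; V²/2g = 0.1561 m
Re = 9.86×10^5, ε/D = 2.08×10^-5 → f = 0.01212 (Swamee-Jain)
Major: h_f = f(L/D)·V²/2g = 0.01212·4910·0.1561 = 9.293 m
Minor: ΣK = 8.76; h_m = ΣK·V²/2g = 1.368 m
Total H_L = 9.293 + 1.368 = 10.66 m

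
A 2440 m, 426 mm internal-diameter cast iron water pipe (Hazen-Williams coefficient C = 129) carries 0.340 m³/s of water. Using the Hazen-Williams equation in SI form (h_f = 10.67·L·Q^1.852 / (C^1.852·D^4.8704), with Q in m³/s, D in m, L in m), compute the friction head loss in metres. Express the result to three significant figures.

h_f = 10.67·2440·0.340^1.852 / (129^1.852·0.426^4.8704) = 27.79 m

h_f ≈ 27.8 m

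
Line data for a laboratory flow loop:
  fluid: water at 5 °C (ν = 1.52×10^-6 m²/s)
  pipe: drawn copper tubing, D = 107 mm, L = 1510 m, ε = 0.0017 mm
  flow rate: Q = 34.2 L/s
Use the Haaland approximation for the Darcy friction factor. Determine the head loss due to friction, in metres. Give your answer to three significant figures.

V = 4Q/(πD²) = 4·0.0342/(π·0.107²) = 3.803 m/s
Re = VD/ν = 3.803·0.107/1.52×10^-6 = 2.68×10^5 → turbulent
ε/D = 0.0017/107 = 1.59×10^-5
Haaland: f = 0.01477
h_f = f(L/D)V²/(2g) = 0.01477·(1510/0.107)·3.803²/(2·9.81) = 153.7 m

h_f ≈ 154 m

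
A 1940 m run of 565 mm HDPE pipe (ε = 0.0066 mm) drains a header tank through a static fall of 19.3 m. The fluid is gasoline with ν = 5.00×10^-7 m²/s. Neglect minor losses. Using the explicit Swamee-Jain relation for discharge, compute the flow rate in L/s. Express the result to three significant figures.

Q ≈ 834 L/s

Swamee-Jain (Type II): Q = -0.965·√(gD⁵h_f/L)·ln[ε/(3.7D) + √(3.17ν²L/(gD³h_f))]
√(gD⁵h_f/L) = √(9.81·0.565⁵·19.3/1940) = 0.07496
ε/(3.7D) = 3.16×10^-6; √(3.17ν²L/(gD³h_f)) = 6.71×10^-6
Q = -0.965·0.07496·ln(9.867×10^-6) = 0.8338 m³/s
Check: V = 3.33 m/s, Re = 3.76×10^6, f = 0.01002, h_f = 19.4 m ≈ 19.3 m ✓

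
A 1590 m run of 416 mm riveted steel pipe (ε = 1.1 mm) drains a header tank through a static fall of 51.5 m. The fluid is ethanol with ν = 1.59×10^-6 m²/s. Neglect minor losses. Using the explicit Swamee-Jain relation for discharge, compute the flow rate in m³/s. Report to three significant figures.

Q ≈ 0.438 m³/s

Swamee-Jain (Type II): Q = -0.965·√(gD⁵h_f/L)·ln[ε/(3.7D) + √(3.17ν²L/(gD³h_f))]
√(gD⁵h_f/L) = √(9.81·0.416⁵·51.5/1590) = 0.06292
ε/(3.7D) = 7.15×10^-4; √(3.17ν²L/(gD³h_f)) = 1.87×10^-5
Q = -0.965·0.06292·ln(7.334×10^-4) = 0.4382 m³/s
Check: V = 3.22 m/s, Re = 8.44×10^5, f = 0.02552, h_f = 51.7 m ≈ 51.5 m ✓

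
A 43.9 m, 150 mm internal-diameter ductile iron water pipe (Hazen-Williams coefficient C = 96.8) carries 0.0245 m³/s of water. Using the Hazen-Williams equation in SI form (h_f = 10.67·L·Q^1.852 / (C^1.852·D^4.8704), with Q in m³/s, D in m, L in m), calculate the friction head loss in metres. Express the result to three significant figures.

h_f ≈ 1.05 m

h_f = 10.67·43.9·0.0245^1.852 / (96.8^1.852·0.150^4.8704) = 1.053 m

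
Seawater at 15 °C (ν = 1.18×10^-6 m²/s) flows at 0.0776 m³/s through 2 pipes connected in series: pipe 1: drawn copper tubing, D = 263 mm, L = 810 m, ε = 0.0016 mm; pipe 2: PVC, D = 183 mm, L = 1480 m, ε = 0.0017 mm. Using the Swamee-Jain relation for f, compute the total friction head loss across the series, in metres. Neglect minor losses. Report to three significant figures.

Pipe 1: V = 1.428 m/s, Re = 3.18×10^5, ε/D = 6.08×10^-6, f = 0.01429, h_1 = f(L/D)V²/2g = 4.577 m
Pipe 2: V = 2.950 m/s, Re = 4.58×10^5, ε/D = 9.29×10^-6, f = 0.01344, h_2 = f(L/D)V²/2g = 48.23 m
Series → Q common, losses add: H = Σh = 52.81 m

H ≈ 52.8 m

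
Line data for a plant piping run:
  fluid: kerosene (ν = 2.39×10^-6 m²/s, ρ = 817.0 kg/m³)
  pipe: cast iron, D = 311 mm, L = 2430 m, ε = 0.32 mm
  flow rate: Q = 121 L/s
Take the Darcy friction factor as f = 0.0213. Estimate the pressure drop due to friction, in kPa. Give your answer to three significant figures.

Δp ≈ 172 kPa

V = 4Q/(πD²) = 4·0.121/(π·0.311²) = 1.593 m/s
h_f = f(L/D)V²/(2g) = 0.02130·(2430/0.311)·1.593²/(2·9.81) = 21.52 m
Δp = ρg·h_f = 817.0·9.81·21.52 = 172.5 kPa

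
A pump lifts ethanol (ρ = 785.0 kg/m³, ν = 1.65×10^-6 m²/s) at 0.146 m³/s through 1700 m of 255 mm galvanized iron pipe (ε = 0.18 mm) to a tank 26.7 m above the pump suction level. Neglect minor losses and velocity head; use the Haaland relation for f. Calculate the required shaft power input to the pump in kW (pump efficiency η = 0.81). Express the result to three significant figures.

V = 4Q/(πD²) = 2.859 m/s; Re = 4.42×10^5; ε/D = 7.06×10^-4; f = 0.01886
h_f = f(L/D)V²/2g = 52.36 m
Total head H = z + h_f = 26.7 + 52.36 = 79.06 m
P_hyd = ρgQH = 785.0·9.81·0.146·79.06 = 88.89 kW
P_shaft = P_hyd/η = 88.89/0.81 = 109.7 kW

P_shaft ≈ 110 kW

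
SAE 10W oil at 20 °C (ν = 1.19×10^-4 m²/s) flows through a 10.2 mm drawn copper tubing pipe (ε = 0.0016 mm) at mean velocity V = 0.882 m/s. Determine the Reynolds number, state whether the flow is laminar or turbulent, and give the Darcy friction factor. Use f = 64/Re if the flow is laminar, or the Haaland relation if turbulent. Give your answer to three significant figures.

Re ≈ 75.6; laminar; f = 64/Re ≈ 0.847

Re = VD/ν = 0.8820·0.0102/1.19×10^-4 = 75.6
Re < 2300 → laminar → f = 64/Re = 0.8466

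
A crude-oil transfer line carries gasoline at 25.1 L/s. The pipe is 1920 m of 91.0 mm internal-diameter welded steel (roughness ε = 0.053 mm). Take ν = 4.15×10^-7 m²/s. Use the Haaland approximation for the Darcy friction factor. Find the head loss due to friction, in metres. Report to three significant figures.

V = 4Q/(πD²) = 4·0.0251/(π·0.0910²) = 3.859 m/s
Re = VD/ν = 3.859·0.0910/4.15×10^-7 = 8.46×10^5 → turbulent
ε/D = 0.053/91.0 = 5.82×10^-4
Haaland: f = 0.01778
h_f = f(L/D)V²/(2g) = 0.01778·(1920/0.0910)·3.859²/(2·9.81) = 284.8 m

h_f ≈ 285 m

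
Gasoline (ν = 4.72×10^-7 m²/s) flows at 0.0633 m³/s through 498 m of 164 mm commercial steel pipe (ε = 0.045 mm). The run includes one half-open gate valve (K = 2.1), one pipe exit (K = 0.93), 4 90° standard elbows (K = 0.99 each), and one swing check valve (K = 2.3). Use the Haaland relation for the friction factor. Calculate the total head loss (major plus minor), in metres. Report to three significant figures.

H_L ≈ 25.6 m

V = 4Q/(πD²) = 2.997 m/s; V²/2g = 0.4577 m
Re = 1.04×10^6, ε/D = 2.74×10^-4 → f = 0.01534 (Haaland)
Major: h_f = f(L/D)·V²/2g = 0.01534·3037·0.4577 = 21.32 m
Minor: ΣK = 9.29; h_m = ΣK·V²/2g = 4.252 m
Total H_L = 21.32 + 4.252 = 25.57 m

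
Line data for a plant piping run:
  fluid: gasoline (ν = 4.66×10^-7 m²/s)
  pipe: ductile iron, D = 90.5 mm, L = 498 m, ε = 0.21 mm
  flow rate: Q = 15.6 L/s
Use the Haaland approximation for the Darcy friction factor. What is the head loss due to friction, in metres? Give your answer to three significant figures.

V = 4Q/(πD²) = 4·0.0156/(π·0.0905²) = 2.425 m/s
Re = VD/ν = 2.425·0.0905/4.66×10^-7 = 4.71×10^5 → turbulent
ε/D = 0.21/90.5 = 0.00232
Haaland: f = 0.02473
h_f = f(L/D)V²/(2g) = 0.02473·(498/0.0905)·2.425²/(2·9.81) = 40.79 m

h_f ≈ 40.8 m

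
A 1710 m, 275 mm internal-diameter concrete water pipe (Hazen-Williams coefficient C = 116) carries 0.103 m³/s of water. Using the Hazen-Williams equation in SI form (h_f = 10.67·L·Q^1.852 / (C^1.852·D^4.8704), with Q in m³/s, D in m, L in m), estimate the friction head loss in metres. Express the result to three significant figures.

h_f ≈ 21.9 m

h_f = 10.67·1710·0.103^1.852 / (116^1.852·0.275^4.8704) = 21.89 m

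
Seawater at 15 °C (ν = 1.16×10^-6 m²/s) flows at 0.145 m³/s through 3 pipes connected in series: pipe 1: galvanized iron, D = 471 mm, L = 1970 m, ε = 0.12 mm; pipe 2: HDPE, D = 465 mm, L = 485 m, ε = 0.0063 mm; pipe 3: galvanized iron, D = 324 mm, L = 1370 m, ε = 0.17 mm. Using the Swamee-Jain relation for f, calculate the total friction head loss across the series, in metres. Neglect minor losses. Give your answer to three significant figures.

H ≈ 15.0 m

Pipe 1: V = 0.8322 m/s, Re = 3.38×10^5, ε/D = 2.55×10^-4, f = 0.01654, h_1 = f(L/D)V²/2g = 2.442 m
Pipe 2: V = 0.8538 m/s, Re = 3.42×10^5, ε/D = 1.35×10^-5, f = 0.01420, h_2 = f(L/D)V²/2g = 0.5502 m
Pipe 3: V = 1.759 m/s, Re = 4.91×10^5, ε/D = 5.25×10^-4, f = 0.01794, h_3 = f(L/D)V²/2g = 11.96 m
Series → Q common, losses add: H = Σh = 14.95 m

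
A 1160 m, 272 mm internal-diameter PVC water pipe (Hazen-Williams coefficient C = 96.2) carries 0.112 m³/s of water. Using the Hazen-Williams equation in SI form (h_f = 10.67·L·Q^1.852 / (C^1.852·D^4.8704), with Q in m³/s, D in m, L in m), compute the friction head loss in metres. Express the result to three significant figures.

h_f = 10.67·1160·0.112^1.852 / (96.2^1.852·0.272^4.8704) = 25.87 m

h_f ≈ 25.9 m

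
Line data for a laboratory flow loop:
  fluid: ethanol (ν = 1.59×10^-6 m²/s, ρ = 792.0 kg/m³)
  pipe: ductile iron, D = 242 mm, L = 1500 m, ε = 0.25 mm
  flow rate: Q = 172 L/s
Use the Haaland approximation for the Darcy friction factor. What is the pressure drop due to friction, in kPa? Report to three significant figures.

Δp ≈ 696 kPa

V = 4Q/(πD²) = 4·0.172/(π·0.242²) = 3.739 m/s
Re = VD/ν = 3.739·0.242/1.59×10^-6 = 5.69×10^5 → turbulent
ε/D = 0.25/242 = 0.00103
Haaland: f = 0.02028
h_f = f(L/D)V²/(2g) = 0.02028·(1500/0.242)·3.739²/(2·9.81) = 89.60 m
Δp = ρg·h_f = 792.0·9.81·89.60 = 696.1 kPa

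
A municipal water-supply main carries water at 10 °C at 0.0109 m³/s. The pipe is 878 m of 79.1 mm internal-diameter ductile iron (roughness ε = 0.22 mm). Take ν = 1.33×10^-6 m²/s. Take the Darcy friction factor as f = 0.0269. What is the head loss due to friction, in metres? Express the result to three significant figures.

h_f ≈ 74.9 m

V = 4Q/(πD²) = 4·0.0109/(π·0.0791²) = 2.218 m/s
h_f = f(L/D)V²/(2g) = 0.02690·(878/0.0791)·2.218²/(2·9.81) = 74.88 m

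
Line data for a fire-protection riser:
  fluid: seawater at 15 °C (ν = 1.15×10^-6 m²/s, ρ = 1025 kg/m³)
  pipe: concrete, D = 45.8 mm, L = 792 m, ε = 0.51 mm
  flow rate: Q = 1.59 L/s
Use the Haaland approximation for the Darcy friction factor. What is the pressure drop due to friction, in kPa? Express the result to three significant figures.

Δp ≈ 336 kPa

V = 4Q/(πD²) = 4·0.00159/(π·0.0458²) = 0.9651 m/s
Re = VD/ν = 0.9651·0.0458/1.15×10^-6 = 3.84×10^4 → turbulent
ε/D = 0.51/45.8 = 0.0111
Haaland: f = 0.04074
h_f = f(L/D)V²/(2g) = 0.04074·(792/0.0458)·0.9651²/(2·9.81) = 33.45 m
Δp = ρg·h_f = 1025·9.81·33.45 = 336.3 kPa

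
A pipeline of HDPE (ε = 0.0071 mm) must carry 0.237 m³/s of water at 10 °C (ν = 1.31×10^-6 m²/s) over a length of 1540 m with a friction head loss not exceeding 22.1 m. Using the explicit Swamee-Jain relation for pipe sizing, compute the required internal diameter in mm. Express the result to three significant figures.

Swamee-Jain (Type III): D = 0.66·[ε^1.25·(LQ²/(gh_f))^4.75 + ν·Q^9.4·(L/(gh_f))^5.2]^0.04
LQ²/(gh_f) = 0.3990; L/(gh_f) = 7.103
Term 1 = ε^1.25·(…)^4.75 = 4.66×10^-9; Term 2 = ν·Q^9.4·(…)^5.2 = 4.65×10^-8
D = 0.66·(4.66×10^-9 + 4.65×10^-8)^0.04 = 0.3372 m = 337 mm
Check: V = 2.65 m/s, Re = 6.83×10^5, f = 0.01279, h_f = 21.0 m ≈ 22.1 m ✓

D ≈ 337 mm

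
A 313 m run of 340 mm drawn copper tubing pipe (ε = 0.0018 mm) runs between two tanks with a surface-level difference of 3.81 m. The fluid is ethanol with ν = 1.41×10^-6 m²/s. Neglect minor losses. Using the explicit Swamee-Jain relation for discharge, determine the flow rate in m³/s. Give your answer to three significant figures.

Swamee-Jain (Type II): Q = -0.965·√(gD⁵h_f/L)·ln[ε/(3.7D) + √(3.17ν²L/(gD³h_f))]
√(gD⁵h_f/L) = √(9.81·0.340⁵·3.81/313) = 0.02329
ε/(3.7D) = 1.43×10^-6; √(3.17ν²L/(gD³h_f)) = 3.66×10^-5
Q = -0.965·0.02329·ln(3.808×10^-5) = 0.2287 m³/s
Check: V = 2.52 m/s, Re = 6.07×10^5, f = 0.01274, h_f = 3.79 m ≈ 3.81 m ✓

Q ≈ 0.229 m³/s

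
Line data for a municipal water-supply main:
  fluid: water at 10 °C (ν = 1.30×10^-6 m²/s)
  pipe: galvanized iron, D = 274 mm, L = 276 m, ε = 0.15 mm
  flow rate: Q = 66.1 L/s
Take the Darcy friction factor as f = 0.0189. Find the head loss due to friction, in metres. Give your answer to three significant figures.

h_f ≈ 1.22 m

V = 4Q/(πD²) = 4·0.0661/(π·0.274²) = 1.121 m/s
h_f = f(L/D)V²/(2g) = 0.01890·(276/0.274)·1.121²/(2·9.81) = 1.219 m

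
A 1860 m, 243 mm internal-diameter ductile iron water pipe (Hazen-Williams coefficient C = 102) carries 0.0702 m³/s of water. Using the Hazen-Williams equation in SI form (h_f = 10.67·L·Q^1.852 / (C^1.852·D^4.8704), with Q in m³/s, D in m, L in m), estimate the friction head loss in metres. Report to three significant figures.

h_f = 10.67·1860·0.0702^1.852 / (102^1.852·0.243^4.8704) = 27.13 m

h_f ≈ 27.1 m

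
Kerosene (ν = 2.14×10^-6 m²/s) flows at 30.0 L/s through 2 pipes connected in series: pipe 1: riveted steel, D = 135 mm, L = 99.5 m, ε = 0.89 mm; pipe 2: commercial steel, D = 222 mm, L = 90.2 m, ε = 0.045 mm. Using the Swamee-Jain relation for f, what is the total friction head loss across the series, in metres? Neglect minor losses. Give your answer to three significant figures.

Pipe 1: V = 2.096 m/s, Re = 1.32×10^5, ε/D = 0.00659, f = 0.03389, h_1 = f(L/D)V²/2g = 5.592 m
Pipe 2: V = 0.7750 m/s, Re = 8.04×10^4, ε/D = 2.03×10^-4, f = 0.01973, h_2 = f(L/D)V²/2g = 0.2454 m
Series → Q common, losses add: H = Σh = 5.838 m

H ≈ 5.84 m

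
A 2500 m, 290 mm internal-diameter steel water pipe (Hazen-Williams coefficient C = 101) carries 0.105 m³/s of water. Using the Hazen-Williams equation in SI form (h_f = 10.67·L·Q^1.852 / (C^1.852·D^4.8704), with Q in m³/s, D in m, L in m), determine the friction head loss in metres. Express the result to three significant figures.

h_f = 10.67·2500·0.105^1.852 / (101^1.852·0.290^4.8704) = 33.09 m

h_f ≈ 33.1 m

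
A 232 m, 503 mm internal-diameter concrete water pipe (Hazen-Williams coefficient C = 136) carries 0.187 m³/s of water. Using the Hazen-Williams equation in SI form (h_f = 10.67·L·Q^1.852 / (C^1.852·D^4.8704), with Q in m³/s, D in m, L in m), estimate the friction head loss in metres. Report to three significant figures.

h_f ≈ 0.353 m

h_f = 10.67·232·0.187^1.852 / (136^1.852·0.503^4.8704) = 0.3526 m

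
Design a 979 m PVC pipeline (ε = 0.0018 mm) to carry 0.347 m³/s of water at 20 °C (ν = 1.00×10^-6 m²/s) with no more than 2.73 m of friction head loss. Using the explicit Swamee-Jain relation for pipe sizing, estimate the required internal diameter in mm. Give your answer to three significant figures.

D ≈ 540 mm

Swamee-Jain (Type III): D = 0.66·[ε^1.25·(LQ²/(gh_f))^4.75 + ν·Q^9.4·(L/(gh_f))^5.2]^0.04
LQ²/(gh_f) = 4.402; L/(gh_f) = 36.56
Term 1 = ε^1.25·(…)^4.75 = 7.52×10^-5; Term 2 = ν·Q^9.4·(…)^5.2 = 0.00640
D = 0.66·(7.52×10^-5 + 0.00640)^0.04 = 0.5395 m = 540 mm
Check: V = 1.52 m/s, Re = 8.19×10^5, f = 0.01208, h_f = 2.57 m ≈ 2.73 m ✓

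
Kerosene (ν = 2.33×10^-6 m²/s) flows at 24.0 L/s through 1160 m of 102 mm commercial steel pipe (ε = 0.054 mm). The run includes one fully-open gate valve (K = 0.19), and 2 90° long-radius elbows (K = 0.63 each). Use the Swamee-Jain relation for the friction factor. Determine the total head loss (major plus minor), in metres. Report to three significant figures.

V = 4Q/(πD²) = 2.937 m/s; V²/2g = 0.4397 m
Re = 1.29×10^5, ε/D = 5.29×10^-4 → f = 0.01994 (Swamee-Jain)
Major: h_f = f(L/D)·V²/2g = 0.01994·11373·0.4397 = 99.71 m
Minor: ΣK = 1.45; h_m = ΣK·V²/2g = 0.6375 m
Total H_L = 99.71 + 0.6375 = 100.3 m

H_L ≈ 100 m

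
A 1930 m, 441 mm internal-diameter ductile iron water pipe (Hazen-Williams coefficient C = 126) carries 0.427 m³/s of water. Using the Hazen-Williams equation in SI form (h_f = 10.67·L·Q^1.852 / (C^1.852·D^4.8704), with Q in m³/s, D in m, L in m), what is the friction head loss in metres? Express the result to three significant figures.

h_f = 10.67·1930·0.427^1.852 / (126^1.852·0.441^4.8704) = 29.59 m

h_f ≈ 29.6 m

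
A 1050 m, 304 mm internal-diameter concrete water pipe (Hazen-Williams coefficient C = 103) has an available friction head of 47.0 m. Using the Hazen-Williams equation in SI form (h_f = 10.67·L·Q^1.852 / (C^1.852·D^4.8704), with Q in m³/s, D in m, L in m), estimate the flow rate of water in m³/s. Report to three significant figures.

Rearranging: Q = [h_f·C^1.852·D^4.8704 / (10.67·L)]^(1/1.852)
Q = [47.0·103^1.852·0.304^4.8704 / (10.67·1050)]^0.540 = 0.2340 m³/s

Q ≈ 0.234 m³/s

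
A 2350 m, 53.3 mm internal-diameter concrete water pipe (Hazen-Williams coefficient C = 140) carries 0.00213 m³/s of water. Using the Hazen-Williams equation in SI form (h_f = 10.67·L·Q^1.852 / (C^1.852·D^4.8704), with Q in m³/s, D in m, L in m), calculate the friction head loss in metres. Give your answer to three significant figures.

h_f = 10.67·2350·0.00213^1.852 / (140^1.852·0.0533^4.8704) = 47.66 m

h_f ≈ 47.7 m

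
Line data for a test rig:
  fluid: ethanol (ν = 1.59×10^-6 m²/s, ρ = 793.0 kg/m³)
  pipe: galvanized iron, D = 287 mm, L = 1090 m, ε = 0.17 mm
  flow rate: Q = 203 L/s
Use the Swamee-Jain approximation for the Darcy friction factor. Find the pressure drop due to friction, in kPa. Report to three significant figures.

V = 4Q/(πD²) = 4·0.203/(π·0.287²) = 3.138 m/s
Re = VD/ν = 3.138·0.287/1.59×10^-6 = 5.66×10^5 → turbulent
ε/D = 0.17/287 = 5.92×10^-4
Swamee-Jain: f = 0.01823
h_f = f(L/D)V²/(2g) = 0.01823·(1090/0.287)·3.138²/(2·9.81) = 34.75 m
Δp = ρg·h_f = 793.0·9.81·34.75 = 270.4 kPa

Δp ≈ 270 kPa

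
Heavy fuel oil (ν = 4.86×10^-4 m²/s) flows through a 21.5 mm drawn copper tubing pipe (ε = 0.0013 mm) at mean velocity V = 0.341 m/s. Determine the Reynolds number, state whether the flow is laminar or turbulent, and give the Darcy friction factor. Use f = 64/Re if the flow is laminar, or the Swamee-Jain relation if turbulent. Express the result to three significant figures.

Re = VD/ν = 0.3410·0.0215/4.86×10^-4 = 15.1
Re < 2300 → laminar → f = 64/Re = 4.243

Re ≈ 15.1; laminar; f = 64/Re ≈ 4.24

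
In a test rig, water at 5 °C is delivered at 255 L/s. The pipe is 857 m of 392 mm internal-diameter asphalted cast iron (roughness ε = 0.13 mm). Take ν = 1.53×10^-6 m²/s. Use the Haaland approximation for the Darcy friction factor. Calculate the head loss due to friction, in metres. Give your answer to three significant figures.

V = 4Q/(πD²) = 4·0.255/(π·0.392²) = 2.113 m/s
Re = VD/ν = 2.113·0.392/1.53×10^-6 = 5.41×10^5 → turbulent
ε/D = 0.13/392 = 3.32×10^-4
Haaland: f = 0.01633
h_f = f(L/D)V²/(2g) = 0.01633·(857/0.392)·2.113²/(2·9.81) = 8.122 m

h_f ≈ 8.12 m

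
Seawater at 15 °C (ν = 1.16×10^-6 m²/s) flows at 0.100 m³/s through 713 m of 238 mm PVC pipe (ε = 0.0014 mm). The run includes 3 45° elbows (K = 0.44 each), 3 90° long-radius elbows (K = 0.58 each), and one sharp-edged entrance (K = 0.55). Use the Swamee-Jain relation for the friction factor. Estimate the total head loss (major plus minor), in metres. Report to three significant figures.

H_L ≈ 11.2 m

V = 4Q/(πD²) = 2.248 m/s; V²/2g = 0.2575 m
Re = 4.61×10^5, ε/D = 5.88×10^-6 → f = 0.01337 (Swamee-Jain)
Major: h_f = f(L/D)·V²/2g = 0.01337·2996·0.2575 = 10.32 m
Minor: ΣK = 3.61; h_m = ΣK·V²/2g = 0.9297 m
Total H_L = 10.32 + 0.9297 = 11.25 m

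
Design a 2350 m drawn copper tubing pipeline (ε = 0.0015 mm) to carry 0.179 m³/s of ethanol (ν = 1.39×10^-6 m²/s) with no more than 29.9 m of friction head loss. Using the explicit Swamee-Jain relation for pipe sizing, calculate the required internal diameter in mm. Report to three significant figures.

D ≈ 311 mm

Swamee-Jain (Type III): D = 0.66·[ε^1.25·(LQ²/(gh_f))^4.75 + ν·Q^9.4·(L/(gh_f))^5.2]^0.04
LQ²/(gh_f) = 0.2567; L/(gh_f) = 8.012
Term 1 = ε^1.25·(…)^4.75 = 8.22×10^-11; Term 2 = ν·Q^9.4·(…)^5.2 = 6.60×10^-9
D = 0.66·(8.22×10^-11 + 6.60×10^-9)^0.04 = 0.3108 m = 311 mm
Check: V = 2.36 m/s, Re = 5.27×10^5, f = 0.01305, h_f = 28.0 m ≈ 29.9 m ✓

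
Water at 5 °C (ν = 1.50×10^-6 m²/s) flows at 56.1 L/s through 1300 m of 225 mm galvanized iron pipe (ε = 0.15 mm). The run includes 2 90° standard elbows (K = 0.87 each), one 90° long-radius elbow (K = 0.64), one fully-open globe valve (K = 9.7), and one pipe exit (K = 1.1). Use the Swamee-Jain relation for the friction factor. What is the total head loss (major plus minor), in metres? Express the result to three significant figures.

V = 4Q/(πD²) = 1.411 m/s; V²/2g = 0.1015 m
Re = 2.12×10^5, ε/D = 6.67×10^-4 → f = 0.01968 (Swamee-Jain)
Major: h_f = f(L/D)·V²/2g = 0.01968·5778·0.1015 = 11.54 m
Minor: ΣK = 13.2; h_m = ΣK·V²/2g = 1.337 m
Total H_L = 11.54 + 1.337 = 12.87 m

H_L ≈ 12.9 m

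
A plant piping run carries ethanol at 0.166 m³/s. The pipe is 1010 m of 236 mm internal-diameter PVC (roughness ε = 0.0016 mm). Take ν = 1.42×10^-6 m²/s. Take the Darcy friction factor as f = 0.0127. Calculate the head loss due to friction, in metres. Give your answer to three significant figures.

V = 4Q/(πD²) = 4·0.166/(π·0.236²) = 3.795 m/s
h_f = f(L/D)V²/(2g) = 0.01270·(1010/0.236)·3.795²/(2·9.81) = 39.89 m

h_f ≈ 39.9 m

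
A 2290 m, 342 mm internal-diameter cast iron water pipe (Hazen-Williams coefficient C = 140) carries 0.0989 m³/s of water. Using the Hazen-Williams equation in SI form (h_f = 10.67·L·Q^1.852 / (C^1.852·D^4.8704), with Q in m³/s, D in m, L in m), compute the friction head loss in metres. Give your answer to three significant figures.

h_f = 10.67·2290·0.0989^1.852 / (140^1.852·0.342^4.8704) = 6.637 m

h_f ≈ 6.64 m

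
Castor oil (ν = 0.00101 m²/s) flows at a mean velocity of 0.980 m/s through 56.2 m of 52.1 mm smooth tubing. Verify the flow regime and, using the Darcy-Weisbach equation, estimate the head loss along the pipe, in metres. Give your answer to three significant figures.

Re = VD/ν = 0.980·0.05210/0.00101 = 50.6 → laminar (Re < 2300)
f = 64/Re = 1.266
h_f = f(L/D)V²/(2g) = 1.266·(56.2/0.05210)·0.980²/(2·9.81) = 66.85 m

h_f ≈ 66.8 m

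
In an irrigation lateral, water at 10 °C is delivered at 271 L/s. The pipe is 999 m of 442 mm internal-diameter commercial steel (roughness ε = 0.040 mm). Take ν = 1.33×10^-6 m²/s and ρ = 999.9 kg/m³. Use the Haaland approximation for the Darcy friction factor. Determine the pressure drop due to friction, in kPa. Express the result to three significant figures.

V = 4Q/(πD²) = 4·0.271/(π·0.442²) = 1.766 m/s
Re = VD/ν = 1.766·0.442/1.33×10^-6 = 5.87×10^5 → turbulent
ε/D = 0.040/442 = 9.05×10^-5
Haaland: f = 0.01389
h_f = f(L/D)V²/(2g) = 0.01389·(999/0.442)·1.766²/(2·9.81) = 4.993 m
Δp = ρg·h_f = 999.9·9.81·4.993 = 48.98 kPa

Δp ≈ 49.0 kPa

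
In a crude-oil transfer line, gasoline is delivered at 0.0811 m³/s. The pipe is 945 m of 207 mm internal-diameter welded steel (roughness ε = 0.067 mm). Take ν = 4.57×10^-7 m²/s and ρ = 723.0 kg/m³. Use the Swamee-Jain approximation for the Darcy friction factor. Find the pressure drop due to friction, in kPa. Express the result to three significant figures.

Δp ≈ 152 kPa

V = 4Q/(πD²) = 4·0.0811/(π·0.207²) = 2.410 m/s
Re = VD/ν = 2.410·0.207/4.57×10^-7 = 1.09×10^6 → turbulent
ε/D = 0.067/207 = 3.24×10^-4
Swamee-Jain: f = 0.01591
h_f = f(L/D)V²/(2g) = 0.01591·(945/0.207)·2.410²/(2·9.81) = 21.50 m
Δp = ρg·h_f = 723.0·9.81·21.50 = 152.5 kPa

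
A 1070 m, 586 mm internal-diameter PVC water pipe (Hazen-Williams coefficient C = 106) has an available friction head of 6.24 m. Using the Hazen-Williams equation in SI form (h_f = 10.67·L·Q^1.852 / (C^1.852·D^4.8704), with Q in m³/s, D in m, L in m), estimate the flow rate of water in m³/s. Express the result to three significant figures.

Rearranging: Q = [h_f·C^1.852·D^4.8704 / (10.67·L)]^(1/1.852)
Q = [6.24·106^1.852·0.586^4.8704 / (10.67·1070)]^0.540 = 0.4502 m³/s

Q ≈ 0.450 m³/s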